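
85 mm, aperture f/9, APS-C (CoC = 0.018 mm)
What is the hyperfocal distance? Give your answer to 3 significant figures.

44.7 m

Hyperfocal distance H = f²/(N·c) + f = 85²/(9 × 0.018) + 85 = 7225/0.162 + 85 ≈ 44683.8 mm ≈ 44.7 m.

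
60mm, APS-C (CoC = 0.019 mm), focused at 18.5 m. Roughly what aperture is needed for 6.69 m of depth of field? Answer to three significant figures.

f/1.80

Write h = H − f = f²/(N·c). The thin-lens limits are Dn = s·h/(h + (s−f)) and Df = s·h/(h − (s−f)), so DoF = Df − Dn = 2·s·(s−f)·h / (h² − (s−f)²).
That is a quadratic in h: DoF·h² − 2·s·(s−f)·h − DoF·(s−f)² = 0 ⇒ h = (s−f)·(s + √(s² + DoF²)) / DoF = 18440 × (18500 + √(18500² + 6690²)) / 6690 = 18440 × (18500 + 19672.5) / 6690 ≈ 105217 mm.
Then N = f²/(c·h) = 60² / (0.019 × 105217) = 3600 / 1999.1 ≈ 1.80.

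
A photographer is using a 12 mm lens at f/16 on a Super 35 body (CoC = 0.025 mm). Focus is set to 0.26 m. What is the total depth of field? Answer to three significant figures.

Hyperfocal distance H = f²/(N·c) + f = 12²/(16 × 0.025) + 12 = 144/0.4 + 12 ≈ 372.0 mm ≈ 0.372 m.
Near limit Dn = s·(H − f)/(H + s − 2f) = 260 × (372.0 − 12) / (372.0 + 260 − 2 × 12) = 260 × 360.0 / 608.0 ≈ 153.95 mm.
Far limit Df = s·(H − f)/(H − s) = 260 × (372.0 − 12) / (372.0 − 260) = 260 × 360.0 / 112.0 ≈ 835.71 mm.
Depth of field = Df − Dn = 835.71 − 153.95 ≈ 681.76 mm ≈ 0.682 m.

0.682 m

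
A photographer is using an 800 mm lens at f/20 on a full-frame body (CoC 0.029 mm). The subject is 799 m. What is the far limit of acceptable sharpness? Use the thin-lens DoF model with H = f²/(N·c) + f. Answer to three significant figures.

Hyperfocal distance H = f²/(N·c) + f = 800²/(20 × 0.029) + 800 = 640000/0.58 + 800 ≈ 1104248.3 mm ≈ 1104 m.
Far limit Df = s·(H − f)/(H − s) = 799000 × (1104248.3 − 800) / (1104248.3 − 799000) = 799000 × 1103448.3 / 305248.3 ≈ 2888322 mm ≈ 2890 m.

2890 m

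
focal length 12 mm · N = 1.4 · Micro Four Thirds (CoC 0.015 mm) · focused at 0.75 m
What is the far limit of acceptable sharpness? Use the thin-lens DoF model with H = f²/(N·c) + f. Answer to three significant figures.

Hyperfocal distance H = f²/(N·c) + f = 12²/(1.4 × 0.015) + 12 = 144/0.021 + 12 ≈ 6869.1 mm ≈ 6.869 m.
Far limit Df = s·(H − f)/(H − s) = 750 × (6869.1 − 12) / (6869.1 − 750) = 750 × 6857.1 / 6119.1 ≈ 840.45 mm ≈ 0.840 m.

0.840 m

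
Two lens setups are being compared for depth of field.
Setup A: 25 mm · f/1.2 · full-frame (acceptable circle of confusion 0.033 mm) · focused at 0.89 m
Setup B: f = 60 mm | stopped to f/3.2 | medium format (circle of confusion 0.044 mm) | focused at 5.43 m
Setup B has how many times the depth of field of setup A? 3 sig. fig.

Setup A: H = 25²/(1.2×0.033) + 25 ≈ 15807.8 mm; DoF = Df − Dn = 941.606 − 843.757 ≈ 97.849 mm.
Setup B: H = 60²/(3.2×0.044) + 60 ≈ 25628.2 mm; DoF = Df − Dn = 6873.6 − 4487.5 ≈ 2386.1 mm.
Ratio = 2386.1 / 97.849 ≈ 24.4.

24.4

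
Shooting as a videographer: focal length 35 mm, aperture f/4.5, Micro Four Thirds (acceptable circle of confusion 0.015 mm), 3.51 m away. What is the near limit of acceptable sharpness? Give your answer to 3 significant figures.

Hyperfocal distance H = f²/(N·c) + f = 35²/(4.5 × 0.015) + 35 = 1225/0.0675 + 35 ≈ 18183.1 mm ≈ 18.18 m.
Near limit Dn = s·(H − f)/(H + s − 2f) = 3510 × (18183.1 − 35) / (18183.1 + 3510 − 2 × 35) = 3510 × 18148.1 / 21623.1 ≈ 2945.9 mm ≈ 2.95 m.

2.95 m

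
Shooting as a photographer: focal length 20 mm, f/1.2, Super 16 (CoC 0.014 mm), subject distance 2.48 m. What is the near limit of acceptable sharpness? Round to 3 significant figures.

Hyperfocal distance H = f²/(N·c) + f = 20²/(1.2 × 0.014) + 20 = 400/0.0168 + 20 ≈ 23829.5 mm ≈ 23.83 m.
Near limit Dn = s·(H − f)/(H + s − 2f) = 2480 × (23829.5 − 20) / (23829.5 + 2480 − 2 × 20) = 2480 × 23809.5 / 26269.5 ≈ 2247.8 mm ≈ 2.25 m.

2.25 m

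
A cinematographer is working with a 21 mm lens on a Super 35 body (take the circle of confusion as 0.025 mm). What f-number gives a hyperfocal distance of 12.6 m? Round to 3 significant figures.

f/1.40

Rearrange H = f²/(N·c) + f for N: N = f² / ((H − f)·c).
N = 21² / ((12600 − 21) × 0.025) = 441 / 314.5 ≈ 1.40.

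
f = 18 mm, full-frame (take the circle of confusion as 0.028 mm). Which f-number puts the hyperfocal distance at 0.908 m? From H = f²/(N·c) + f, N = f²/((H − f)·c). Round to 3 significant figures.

Rearrange H = f²/(N·c) + f for N: N = f² / ((H − f)·c).
N = 18² / ((908 − 18) × 0.028) = 324 / 24.92 ≈ 13.

f/13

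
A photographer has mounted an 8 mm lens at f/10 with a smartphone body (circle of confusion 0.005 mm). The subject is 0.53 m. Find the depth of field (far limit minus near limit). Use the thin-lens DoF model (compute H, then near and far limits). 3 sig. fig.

0.519 m

Hyperfocal distance H = f²/(N·c) + f = 8²/(10 × 0.005) + 8 = 64/0.05 + 8 ≈ 1288.0 mm ≈ 1.288 m.
Near limit Dn = s·(H − f)/(H + s − 2f) = 530 × (1288.0 − 8) / (1288.0 + 530 − 2 × 8) = 530 × 1280.0 / 1802.0 ≈ 376.47 mm.
Far limit Df = s·(H − f)/(H − s) = 530 × (1288.0 − 8) / (1288.0 − 530) = 530 × 1280.0 / 758.0 ≈ 894.99 mm.
Depth of field = Df − Dn = 894.99 − 376.47 ≈ 518.52 mm ≈ 0.519 m.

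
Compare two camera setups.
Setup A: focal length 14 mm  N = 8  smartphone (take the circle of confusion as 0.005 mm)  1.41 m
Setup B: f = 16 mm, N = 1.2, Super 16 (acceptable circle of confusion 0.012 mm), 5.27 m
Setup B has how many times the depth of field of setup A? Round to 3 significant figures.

3.90

Setup A: H = 14²/(8×0.005) + 14 ≈ 4914.0 mm; DoF = Df − Dn = 1971.75 − 1097.36 ≈ 874.39 mm.
Setup B: H = 16²/(1.2×0.012) + 16 ≈ 17793.8 mm; DoF = Df − Dn = 7480.9 − 4067.8 ≈ 3413.1 mm.
Ratio = 3413.1 / 874.39 ≈ 3.90.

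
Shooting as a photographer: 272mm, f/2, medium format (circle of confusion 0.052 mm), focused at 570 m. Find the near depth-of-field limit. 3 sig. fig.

Hyperfocal distance H = f²/(N·c) + f = 272²/(2 × 0.052) + 272 = 73984/0.104 + 272 ≈ 711656.6 mm ≈ 711.7 m.
Near limit Dn = s·(H − f)/(H + s − 2f) = 570000 × (711656.6 − 272) / (711656.6 + 570000 − 2 × 272) = 570000 × 711384.6 / 1281112.6 ≈ 316513 mm ≈ 317 m.

317 m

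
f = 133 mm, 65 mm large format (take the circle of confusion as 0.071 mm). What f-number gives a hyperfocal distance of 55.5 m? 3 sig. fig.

Rearrange H = f²/(N·c) + f for N: N = f² / ((H − f)·c).
N = 133² / ((55500 − 133) × 0.071) = 17689 / 3931 ≈ 4.50.

f/4.50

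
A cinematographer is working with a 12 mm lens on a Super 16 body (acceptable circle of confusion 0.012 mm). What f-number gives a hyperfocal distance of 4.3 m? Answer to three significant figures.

Rearrange H = f²/(N·c) + f for N: N = f² / ((H − f)·c).
N = 12² / ((4300 − 12) × 0.012) = 144 / 51.46 ≈ 2.80.

f/2.80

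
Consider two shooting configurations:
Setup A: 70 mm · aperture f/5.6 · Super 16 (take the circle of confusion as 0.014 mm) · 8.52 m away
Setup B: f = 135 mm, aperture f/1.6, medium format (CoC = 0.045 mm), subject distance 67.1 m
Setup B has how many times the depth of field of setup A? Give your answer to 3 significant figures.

16.3

Setup A: H = 70²/(5.6×0.014) + 70 ≈ 62570.0 mm; DoF = Df − Dn = 9852.0 − 7505.3 ≈ 2346.7 mm.
Setup B: H = 135²/(1.6×0.045) + 135 ≈ 253260.0 mm; DoF = Df − Dn = 91237 − 53062 ≈ 38175 mm.
Ratio = 38175 / 2346.7 ≈ 16.3.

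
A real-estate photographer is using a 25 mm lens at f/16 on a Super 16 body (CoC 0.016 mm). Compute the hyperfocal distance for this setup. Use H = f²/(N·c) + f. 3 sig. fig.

Hyperfocal distance H = f²/(N·c) + f = 25²/(16 × 0.016) + 25 = 625/0.256 + 25 ≈ 2466.4 mm ≈ 2.47 m.

2.47 m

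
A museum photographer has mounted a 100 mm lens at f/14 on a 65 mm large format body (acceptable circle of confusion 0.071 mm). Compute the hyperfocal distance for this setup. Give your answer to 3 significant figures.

Hyperfocal distance H = f²/(N·c) + f = 100²/(14 × 0.071) + 100 = 10000/0.994 + 100 ≈ 10160.4 mm ≈ 10.2 m.

10.2 m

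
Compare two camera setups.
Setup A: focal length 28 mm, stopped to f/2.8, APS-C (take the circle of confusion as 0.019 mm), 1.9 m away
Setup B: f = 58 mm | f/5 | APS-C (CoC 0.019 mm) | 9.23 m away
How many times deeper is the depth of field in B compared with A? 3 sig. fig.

10.4

Setup A: H = 28²/(2.8×0.019) + 28 ≈ 14764.8 mm; DoF = Df − Dn = 2176.47 − 1685.85 ≈ 490.62 mm.
Setup B: H = 58²/(5×0.019) + 58 ≈ 35468.5 mm; DoF = Df − Dn = 12456.5 − 7331.1 ≈ 5125.4 mm.
Ratio = 5125.4 / 490.62 ≈ 10.4.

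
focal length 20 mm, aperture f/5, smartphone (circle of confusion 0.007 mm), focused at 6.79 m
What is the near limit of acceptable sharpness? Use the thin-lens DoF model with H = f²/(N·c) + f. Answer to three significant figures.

Hyperfocal distance H = f²/(N·c) + f = 20²/(5 × 0.007) + 20 = 400/0.035 + 20 ≈ 11448.6 mm ≈ 11.45 m.
Near limit Dn = s·(H − f)/(H + s − 2f) = 6790 × (11448.6 − 20) / (11448.6 + 6790 − 2 × 20) = 6790 × 11428.6 / 18198.6 ≈ 4264.1 mm ≈ 4.26 m.

4.26 m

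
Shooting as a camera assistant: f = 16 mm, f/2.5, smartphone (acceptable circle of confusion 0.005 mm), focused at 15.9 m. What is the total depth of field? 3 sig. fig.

Hyperfocal distance H = f²/(N·c) + f = 16²/(2.5 × 0.005) + 16 = 256/0.0125 + 16 ≈ 20496.0 mm ≈ 20.50 m.
Near limit Dn = s·(H − f)/(H + s − 2f) = 15900 × (20496.0 − 16) / (20496.0 + 15900 − 2 × 16) = 15900 × 20480.0 / 36364.0 ≈ 8955 mm.
Far limit Df = s·(H − f)/(H − s) = 15900 × (20496.0 − 16) / (20496.0 − 15900) = 15900 × 20480.0 / 4596.0 ≈ 70851 mm.
Depth of field = Df − Dn = 70851 − 8955 ≈ 61896 mm ≈ 61.9 m.

61.9 m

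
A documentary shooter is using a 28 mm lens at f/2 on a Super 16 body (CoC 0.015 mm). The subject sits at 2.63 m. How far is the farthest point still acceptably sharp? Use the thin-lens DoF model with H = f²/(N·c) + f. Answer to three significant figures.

Hyperfocal distance H = f²/(N·c) + f = 28²/(2 × 0.015) + 28 = 784/0.03 + 28 ≈ 26161.3 mm ≈ 26.16 m.
Far limit Df = s·(H − f)/(H − s) = 2630 × (26161.3 − 28) / (26161.3 − 2630) = 2630 × 26133.3 / 23531.3 ≈ 2920.8 mm ≈ 2.92 m.

2.92 m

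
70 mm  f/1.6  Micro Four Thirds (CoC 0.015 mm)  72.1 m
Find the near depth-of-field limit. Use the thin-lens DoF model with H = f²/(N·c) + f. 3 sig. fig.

53.3 m

Hyperfocal distance H = f²/(N·c) + f = 70²/(1.6 × 0.015) + 70 = 4900/0.024 + 70 ≈ 204236.7 mm ≈ 204.2 m.
Near limit Dn = s·(H − f)/(H + s − 2f) = 72100 × (204236.7 − 70) / (204236.7 + 72100 − 2 × 70) = 72100 × 204166.7 / 276196.7 ≈ 53297 mm ≈ 53.3 m.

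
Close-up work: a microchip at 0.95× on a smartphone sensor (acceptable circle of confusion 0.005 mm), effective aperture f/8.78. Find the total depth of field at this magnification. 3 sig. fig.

At magnification m, DoF ≈ 2·N_eff·c/m² = 2 × 8.78 × 0.005 / 0.95² = 0.0878 / 0.9025 ≈ 0.0973 mm.

0.0973 mm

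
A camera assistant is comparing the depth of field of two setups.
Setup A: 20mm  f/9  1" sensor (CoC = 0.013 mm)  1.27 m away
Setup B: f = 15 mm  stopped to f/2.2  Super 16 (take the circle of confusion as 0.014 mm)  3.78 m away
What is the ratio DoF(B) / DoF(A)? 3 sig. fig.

Setup A: H = 20²/(9×0.013) + 20 ≈ 3438.8 mm; DoF = Df − Dn = 2002.0 − 930.0 ≈ 1072.0 mm.
Setup B: H = 15²/(2.2×0.014) + 15 ≈ 7320.2 mm; DoF = Df − Dn = 7800.0 − 2494.4 ≈ 5305.6 mm.
Ratio = 5305.6 / 1072.0 ≈ 4.95.

4.95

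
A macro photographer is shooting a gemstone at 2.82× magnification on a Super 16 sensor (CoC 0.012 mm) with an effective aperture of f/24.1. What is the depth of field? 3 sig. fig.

At magnification m, DoF ≈ 2·N_eff·c/m² = 2 × 24.1 × 0.012 / 2.82² = 0.5784 / 7.952 ≈ 0.0727 mm.

0.0727 mm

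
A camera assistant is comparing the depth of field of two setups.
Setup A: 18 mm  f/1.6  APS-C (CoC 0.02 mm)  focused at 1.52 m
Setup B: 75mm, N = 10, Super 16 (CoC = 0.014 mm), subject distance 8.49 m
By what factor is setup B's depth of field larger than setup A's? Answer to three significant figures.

8.07

Setup A: H = 18²/(1.6×0.02) + 18 ≈ 10143.0 mm; DoF = Df − Dn = 1784.76 − 1323.64 ≈ 461.12 mm.
Setup B: H = 75²/(10×0.014) + 75 ≈ 40253.6 mm; DoF = Df − Dn = 10739.2 − 7019.8 ≈ 3719.4 mm.
Ratio = 3719.4 / 461.12 ≈ 8.07.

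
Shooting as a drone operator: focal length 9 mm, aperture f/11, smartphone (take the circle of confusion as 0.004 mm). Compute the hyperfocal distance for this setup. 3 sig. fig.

1.85 m

Hyperfocal distance H = f²/(N·c) + f = 9²/(11 × 0.004) + 9 = 81/0.044 + 9 ≈ 1849.9 mm ≈ 1.85 m.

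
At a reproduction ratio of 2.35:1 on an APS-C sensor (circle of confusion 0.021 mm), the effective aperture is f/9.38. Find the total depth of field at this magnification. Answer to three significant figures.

0.0713 mm

At magnification m, DoF ≈ 2·N_eff·c/m² = 2 × 9.38 × 0.021 / 2.35² = 0.394 / 5.523 ≈ 0.0713 mm.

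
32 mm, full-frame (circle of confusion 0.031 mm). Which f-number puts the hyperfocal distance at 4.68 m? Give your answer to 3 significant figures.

Rearrange H = f²/(N·c) + f for N: N = f² / ((H − f)·c).
N = 32² / ((4680 − 32) × 0.031) = 1024 / 144.1 ≈ 7.11.

f/7.11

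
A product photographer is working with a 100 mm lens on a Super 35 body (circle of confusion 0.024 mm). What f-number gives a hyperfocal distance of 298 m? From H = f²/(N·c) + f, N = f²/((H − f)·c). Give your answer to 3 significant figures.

f/1.40

Rearrange H = f²/(N·c) + f for N: N = f² / ((H − f)·c).
N = 100² / ((298000 − 100) × 0.024) = 10000 / 7150 ≈ 1.40.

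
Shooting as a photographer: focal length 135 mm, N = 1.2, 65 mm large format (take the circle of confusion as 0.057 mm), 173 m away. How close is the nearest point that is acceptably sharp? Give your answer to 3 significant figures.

105 m

Hyperfocal distance H = f²/(N·c) + f = 135²/(1.2 × 0.057) + 135 = 18225/0.0684 + 135 ≈ 266582.4 mm ≈ 266.6 m.
Near limit Dn = s·(H − f)/(H + s − 2f) = 173000 × (266582.4 − 135) / (266582.4 + 173000 − 2 × 135) = 173000 × 266447.4 / 439312.4 ≈ 104926 mm ≈ 105 m.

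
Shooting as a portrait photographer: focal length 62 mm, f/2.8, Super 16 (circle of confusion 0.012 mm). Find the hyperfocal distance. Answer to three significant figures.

Hyperfocal distance H = f²/(N·c) + f = 62²/(2.8 × 0.012) + 62 = 3844/0.0336 + 62 ≈ 114466.8 mm ≈ 114 m.

114 m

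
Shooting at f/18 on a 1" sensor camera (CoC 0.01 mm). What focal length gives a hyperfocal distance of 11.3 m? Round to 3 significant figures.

From H = f²/(N·c) + f, with f ≪ H: f ≈ √(H·N·c) = √(11300 × 18 × 0.01) = √2034.0 ≈ 45.10 mm.
Exact: f² + N·c·f − N·c·H = 0 ⇒ f = (−N·c + √((N·c)² + 4·N·c·H))/2 = (−0.18 + √8136.0)/2 ≈ 45.010 mm ≈ 45.0 mm.

45.0 mm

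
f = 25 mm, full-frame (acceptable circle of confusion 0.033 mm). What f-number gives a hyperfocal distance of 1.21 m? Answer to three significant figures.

f/16

Rearrange H = f²/(N·c) + f for N: N = f² / ((H − f)·c).
N = 25² / ((1210 − 25) × 0.033) = 625 / 39.11 ≈ 16.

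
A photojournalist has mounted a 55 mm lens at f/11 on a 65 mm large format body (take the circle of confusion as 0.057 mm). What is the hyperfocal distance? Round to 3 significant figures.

4.88 m

Hyperfocal distance H = f²/(N·c) + f = 55²/(11 × 0.057) + 55 = 3025/0.627 + 55 ≈ 4879.6 mm ≈ 4.88 m.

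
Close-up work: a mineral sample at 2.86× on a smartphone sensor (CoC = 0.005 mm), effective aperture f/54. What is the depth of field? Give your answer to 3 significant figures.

At magnification m, DoF ≈ 2·N_eff·c/m² = 2 × 54 × 0.005 / 2.86² = 0.54 / 8.18 ≈ 0.066 mm.

0.0660 mm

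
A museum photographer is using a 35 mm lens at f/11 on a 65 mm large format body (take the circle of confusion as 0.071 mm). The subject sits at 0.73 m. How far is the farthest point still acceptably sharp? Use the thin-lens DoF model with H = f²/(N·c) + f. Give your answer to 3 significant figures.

1.31 m

Hyperfocal distance H = f²/(N·c) + f = 35²/(11 × 0.071) + 35 = 1225/0.781 + 35 ≈ 1603.5 mm ≈ 1.604 m.
Far limit Df = s·(H − f)/(H − s) = 730 × (1603.5 − 35) / (1603.5 − 730) = 730 × 1568.5 / 873.5 ≈ 1310.8 mm ≈ 1.31 m.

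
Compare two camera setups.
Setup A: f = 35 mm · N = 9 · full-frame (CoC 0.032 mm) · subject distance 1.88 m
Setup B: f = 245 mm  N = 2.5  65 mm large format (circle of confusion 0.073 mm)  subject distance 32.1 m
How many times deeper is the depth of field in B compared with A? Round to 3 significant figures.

Setup A: H = 35²/(9×0.032) + 35 ≈ 4288.5 mm; DoF = Df − Dn = 3320.2 − 1311.2 ≈ 2009.0 mm.
Setup B: H = 245²/(2.5×0.073) + 245 ≈ 329149.1 mm; DoF = Df − Dn = 35542.3 − 29265.6 ≈ 6276.7 mm.
Ratio = 6276.7 / 2009.0 ≈ 3.12.

3.12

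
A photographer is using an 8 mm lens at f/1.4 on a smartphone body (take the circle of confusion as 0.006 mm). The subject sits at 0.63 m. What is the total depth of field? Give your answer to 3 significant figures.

Hyperfocal distance H = f²/(N·c) + f = 8²/(1.4 × 0.006) + 8 = 64/0.0084 + 8 ≈ 7627.0 mm ≈ 7.627 m.
Near limit Dn = s·(H − f)/(H + s − 2f) = 630 × (7627.0 − 8) / (7627.0 + 630 − 2 × 8) = 630 × 7619.0 / 8241.0 ≈ 582.45 mm.
Far limit Df = s·(H − f)/(H − s) = 630 × (7627.0 − 8) / (7627.0 − 630) = 630 × 7619.0 / 6997.0 ≈ 686.00 mm.
Depth of field = Df − Dn = 686.00 − 582.45 ≈ 103.55 mm.

104 mm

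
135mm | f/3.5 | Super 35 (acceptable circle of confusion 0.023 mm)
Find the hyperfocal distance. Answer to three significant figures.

227 m

Hyperfocal distance H = f²/(N·c) + f = 135²/(3.5 × 0.023) + 135 = 18225/0.0805 + 135 ≈ 226532.5 mm ≈ 227 m.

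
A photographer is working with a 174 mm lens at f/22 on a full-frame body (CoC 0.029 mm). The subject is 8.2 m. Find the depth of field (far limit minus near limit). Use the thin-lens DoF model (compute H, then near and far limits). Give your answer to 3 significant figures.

Hyperfocal distance H = f²/(N·c) + f = 174²/(22 × 0.029) + 174 = 30276/0.638 + 174 ≈ 47628.5 mm ≈ 47.63 m.
Near limit Dn = s·(H − f)/(H + s − 2f) = 8200 × (47628.5 − 174) / (47628.5 + 8200 − 2 × 174) = 8200 × 47454.5 / 55480.5 ≈ 7013.8 mm.
Far limit Df = s·(H − f)/(H − s) = 8200 × (47628.5 − 174) / (47628.5 − 8200) = 8200 × 47454.5 / 39428.5 ≈ 9869.2 mm.
Depth of field = Df − Dn = 9869.2 − 7013.8 ≈ 2855.4 mm ≈ 2.86 m.

2.86 m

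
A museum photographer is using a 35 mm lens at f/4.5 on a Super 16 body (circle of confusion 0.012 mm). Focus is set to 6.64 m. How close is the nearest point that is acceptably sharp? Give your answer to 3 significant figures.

Hyperfocal distance H = f²/(N·c) + f = 35²/(4.5 × 0.012) + 35 = 1225/0.054 + 35 ≈ 22720.2 mm ≈ 22.72 m.
Near limit Dn = s·(H − f)/(H + s − 2f) = 6640 × (22720.2 − 35) / (22720.2 + 6640 − 2 × 35) = 6640 × 22685.2 / 29290.2 ≈ 5142.7 mm ≈ 5.14 m.

5.14 m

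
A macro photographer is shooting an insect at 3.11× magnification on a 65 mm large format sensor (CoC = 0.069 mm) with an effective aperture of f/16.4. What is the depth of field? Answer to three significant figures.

At magnification m, DoF ≈ 2·N_eff·c/m² = 2 × 16.4 × 0.069 / 3.11² = 2.263 / 9.672 ≈ 0.234 mm.

0.234 mm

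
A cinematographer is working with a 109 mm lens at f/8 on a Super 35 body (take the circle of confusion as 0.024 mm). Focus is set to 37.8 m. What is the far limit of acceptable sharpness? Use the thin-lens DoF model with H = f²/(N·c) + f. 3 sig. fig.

96.7 m

Hyperfocal distance H = f²/(N·c) + f = 109²/(8 × 0.024) + 109 = 11881/0.192 + 109 ≈ 61989.2 mm ≈ 61.99 m.
Far limit Df = s·(H − f)/(H − s) = 37800 × (61989.2 − 109) / (61989.2 − 37800) = 37800 × 61880.2 / 24189.2 ≈ 96699 mm ≈ 96.7 m.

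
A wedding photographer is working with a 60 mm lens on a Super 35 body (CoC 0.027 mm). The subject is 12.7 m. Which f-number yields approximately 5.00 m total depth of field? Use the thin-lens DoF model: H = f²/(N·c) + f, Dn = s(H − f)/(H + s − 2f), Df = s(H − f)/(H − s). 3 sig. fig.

Write h = H − f = f²/(N·c). The thin-lens limits are Dn = s·h/(h + (s−f)) and Df = s·h/(h − (s−f)), so DoF = Df − Dn = 2·s·(s−f)·h / (h² − (s−f)²).
That is a quadratic in h: DoF·h² − 2·s·(s−f)·h − DoF·(s−f)² = 0 ⇒ h = (s−f)·(s + √(s² + DoF²)) / DoF = 12640 × (12700 + √(12700² + 5000²)) / 5000 = 12640 × (12700 + 13648.8) / 5000 ≈ 66610 mm.
Then N = f²/(c·h) = 60² / (0.027 × 66610) = 3600 / 1798.5 ≈ 2.00.

f/2.00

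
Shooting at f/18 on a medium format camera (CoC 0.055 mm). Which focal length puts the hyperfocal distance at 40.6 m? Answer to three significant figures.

From H = f²/(N·c) + f, with f ≪ H: f ≈ √(H·N·c) = √(40600 × 18 × 0.055) = √40194 ≈ 200.5 mm.
Exact: f² + N·c·f − N·c·H = 0 ⇒ f = (−N·c + √((N·c)² + 4·N·c·H))/2 = (−0.99 + √160777)/2 ≈ 199.99 mm ≈ 200 mm.

200 mm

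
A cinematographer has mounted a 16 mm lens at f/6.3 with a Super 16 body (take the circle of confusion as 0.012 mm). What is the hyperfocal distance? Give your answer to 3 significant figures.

3.40 m

Hyperfocal distance H = f²/(N·c) + f = 16²/(6.3 × 0.012) + 16 = 256/0.0756 + 16 ≈ 3402.2 mm ≈ 3.40 m.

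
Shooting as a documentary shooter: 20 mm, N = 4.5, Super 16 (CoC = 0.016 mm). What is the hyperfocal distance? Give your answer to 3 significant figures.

Hyperfocal distance H = f²/(N·c) + f = 20²/(4.5 × 0.016) + 20 = 400/0.072 + 20 ≈ 5575.6 mm ≈ 5.58 m.

5.58 m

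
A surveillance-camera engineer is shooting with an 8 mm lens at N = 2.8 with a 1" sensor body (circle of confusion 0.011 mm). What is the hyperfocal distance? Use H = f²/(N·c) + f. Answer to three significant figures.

Hyperfocal distance H = f²/(N·c) + f = 8²/(2.8 × 0.011) + 8 = 64/0.0308 + 8 ≈ 2085.9 mm ≈ 2.09 m.

2.09 m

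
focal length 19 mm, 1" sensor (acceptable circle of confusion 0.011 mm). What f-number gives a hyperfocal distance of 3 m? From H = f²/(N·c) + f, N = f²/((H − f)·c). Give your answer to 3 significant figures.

Rearrange H = f²/(N·c) + f for N: N = f² / ((H − f)·c).
N = 19² / ((3000 − 19) × 0.011) = 361 / 32.79 ≈ 11.

f/11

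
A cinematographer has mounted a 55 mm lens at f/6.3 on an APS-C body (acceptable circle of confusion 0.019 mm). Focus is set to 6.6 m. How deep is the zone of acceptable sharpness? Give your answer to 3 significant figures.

Hyperfocal distance H = f²/(N·c) + f = 55²/(6.3 × 0.019) + 55 = 3025/0.1197 + 55 ≈ 25326.5 mm ≈ 25.33 m.
Near limit Dn = s·(H − f)/(H + s − 2f) = 6600 × (25326.5 − 55) / (25326.5 + 6600 − 2 × 55) = 6600 × 25271.5 / 31816.5 ≈ 5242.3 mm.
Far limit Df = s·(H − f)/(H − s) = 6600 × (25326.5 − 55) / (25326.5 − 6600) = 6600 × 25271.5 / 18726.5 ≈ 8906.7 mm.
Depth of field = Df − Dn = 8906.7 − 5242.3 ≈ 3664.4 mm ≈ 3.66 m.

3.66 m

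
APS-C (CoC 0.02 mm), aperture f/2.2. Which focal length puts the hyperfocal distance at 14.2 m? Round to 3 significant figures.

From H = f²/(N·c) + f, with f ≪ H: f ≈ √(H·N·c) = √(14200 × 2.2 × 0.02) = √624.80 ≈ 25.00 mm.
The +f correction barely moves this — solving exactly, f² + N·c·f − N·c·H = 0 ⇒ f = (−N·c + √((N·c)² + 4·N·c·H))/2 = (−0.044 + √2499.2)/2 ≈ 24.974 mm, so f ≈ 25.0 mm.

25.0 mm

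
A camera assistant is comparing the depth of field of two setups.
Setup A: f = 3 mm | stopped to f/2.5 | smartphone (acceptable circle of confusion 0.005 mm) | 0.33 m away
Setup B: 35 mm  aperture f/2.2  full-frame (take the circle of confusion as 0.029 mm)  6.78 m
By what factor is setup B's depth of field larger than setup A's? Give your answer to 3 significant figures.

14.4

Setup A: H = 3²/(2.5×0.005) + 3 ≈ 723.0 mm; DoF = Df − Dn = 604.58 − 226.93 ≈ 377.65 mm.
Setup B: H = 35²/(2.2×0.029) + 35 ≈ 19235.6 mm; DoF = Df − Dn = 10451.5 − 5017.4 ≈ 5434.1 mm.
Ratio = 5434.1 / 377.65 ≈ 14.4.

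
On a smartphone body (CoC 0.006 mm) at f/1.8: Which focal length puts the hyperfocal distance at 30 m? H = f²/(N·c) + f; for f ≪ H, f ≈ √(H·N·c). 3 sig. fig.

18.0 mm

From H = f²/(N·c) + f, with f ≪ H: f ≈ √(H·N·c) = √(30000 × 1.8 × 0.006) = √324.00 ≈ 18.00 mm.
The +f correction barely moves this — solving exactly, f² + N·c·f − N·c·H = 0 ⇒ f = (−N·c + √((N·c)² + 4·N·c·H))/2 = (−0.0108 + √1296.0)/2 ≈ 17.995 mm, so f ≈ 18.0 mm.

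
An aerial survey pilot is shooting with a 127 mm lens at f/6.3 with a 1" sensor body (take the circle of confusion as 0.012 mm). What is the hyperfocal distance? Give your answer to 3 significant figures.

213 m

Hyperfocal distance H = f²/(N·c) + f = 127²/(6.3 × 0.012) + 127 = 16129/0.0756 + 127 ≈ 213473.6 mm ≈ 213 m.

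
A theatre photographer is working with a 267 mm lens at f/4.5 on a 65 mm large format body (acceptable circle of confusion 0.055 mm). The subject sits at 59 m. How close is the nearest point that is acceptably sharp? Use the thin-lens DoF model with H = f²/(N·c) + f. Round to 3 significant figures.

Hyperfocal distance H = f²/(N·c) + f = 267²/(4.5 × 0.055) + 267 = 71289/0.2475 + 267 ≈ 288303.4 mm ≈ 288.3 m.
Near limit Dn = s·(H − f)/(H + s − 2f) = 59000 × (288303.4 − 267) / (288303.4 + 59000 − 2 × 267) = 59000 × 288036.4 / 346769.4 ≈ 49007 mm ≈ 49.0 m.

49.0 m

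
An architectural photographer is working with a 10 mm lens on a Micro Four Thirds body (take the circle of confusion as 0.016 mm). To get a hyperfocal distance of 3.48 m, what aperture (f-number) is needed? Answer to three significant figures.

f/1.80

Rearrange H = f²/(N·c) + f for N: N = f² / ((H − f)·c).
N = 10² / ((3480 − 10) × 0.016) = 100 / 55.52 ≈ 1.80.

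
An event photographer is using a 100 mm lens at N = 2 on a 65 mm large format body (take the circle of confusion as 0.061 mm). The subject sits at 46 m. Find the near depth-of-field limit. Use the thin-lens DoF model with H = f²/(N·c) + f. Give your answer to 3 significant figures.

Hyperfocal distance H = f²/(N·c) + f = 100²/(2 × 0.061) + 100 = 10000/0.122 + 100 ≈ 82067.2 mm ≈ 82.07 m.
Near limit Dn = s·(H − f)/(H + s − 2f) = 46000 × (82067.2 − 100) / (82067.2 + 46000 − 2 × 100) = 46000 × 81967.2 / 127867.2 ≈ 29488 mm ≈ 29.5 m.

29.5 m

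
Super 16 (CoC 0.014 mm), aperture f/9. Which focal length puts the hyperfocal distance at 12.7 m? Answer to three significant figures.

From H = f²/(N·c) + f, with f ≪ H: f ≈ √(H·N·c) = √(12700 × 9 × 0.014) = √1600.2 ≈ 40.00 mm.
Exact: f² + N·c·f − N·c·H = 0 ⇒ f = (−N·c + √((N·c)² + 4·N·c·H))/2 = (−0.126 + √6400.8)/2 ≈ 39.940 mm ≈ 39.9 mm.

39.9 mm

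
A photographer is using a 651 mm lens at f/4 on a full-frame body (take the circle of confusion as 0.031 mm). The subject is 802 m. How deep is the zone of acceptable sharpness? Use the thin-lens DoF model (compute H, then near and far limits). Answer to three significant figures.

Hyperfocal distance H = f²/(N·c) + f = 651²/(4 × 0.031) + 651 = 423801/0.124 + 651 ≈ 3418401.0 mm ≈ 3418 m.
Near limit Dn = s·(H − f)/(H + s − 2f) = 802000 × (3418401.0 − 651) / (3418401.0 + 802000 − 2 × 651) = 802000 × 3417750.0 / 4219099.0 ≈ 649673 mm.
Far limit Df = s·(H − f)/(H − s) = 802000 × (3418401.0 − 651) / (3418401.0 − 802000) = 802000 × 3417750.0 / 2616401.0 ≈ 1047636 mm.
Depth of field = Df − Dn = 1047636 − 649673 ≈ 397963 mm ≈ 398 m.

398 m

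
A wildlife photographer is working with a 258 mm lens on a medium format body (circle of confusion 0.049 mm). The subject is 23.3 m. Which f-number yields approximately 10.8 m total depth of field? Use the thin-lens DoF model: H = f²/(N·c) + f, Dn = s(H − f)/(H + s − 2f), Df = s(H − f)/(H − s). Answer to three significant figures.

f/13

Write h = H − f = f²/(N·c). The thin-lens limits are Dn = s·h/(h + (s−f)) and Df = s·h/(h − (s−f)), so DoF = Df − Dn = 2·s·(s−f)·h / (h² − (s−f)²).
That is a quadratic in h: DoF·h² − 2·s·(s−f)·h − DoF·(s−f)² = 0 ⇒ h = (s−f)·(s + √(s² + DoF²)) / DoF = 23042 × (23300 + √(23300² + 10800²)) / 10800 = 23042 × (23300 + 25681.3) / 10800 ≈ 104503 mm.
Then N = f²/(c·h) = 258² / (0.049 × 104503) = 66564 / 5120.6 ≈ 13.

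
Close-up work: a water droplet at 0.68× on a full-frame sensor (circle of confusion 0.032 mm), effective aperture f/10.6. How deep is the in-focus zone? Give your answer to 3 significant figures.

At magnification m, DoF ≈ 2·N_eff·c/m² = 2 × 10.6 × 0.032 / 0.68² = 0.6784 / 0.4624 ≈ 1.47 mm.

1.47 mm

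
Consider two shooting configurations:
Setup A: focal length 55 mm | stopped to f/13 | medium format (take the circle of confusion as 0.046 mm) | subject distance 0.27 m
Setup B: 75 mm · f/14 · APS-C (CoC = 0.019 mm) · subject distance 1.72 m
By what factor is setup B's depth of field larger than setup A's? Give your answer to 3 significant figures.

11.7

Setup A: H = 55²/(13×0.046) + 55 ≈ 5113.5 mm; DoF = Df − Dn = 281.985 − 258.992 ≈ 22.993 mm.
Setup B: H = 75²/(14×0.019) + 75 ≈ 21221.6 mm; DoF = Df − Dn = 1865.09 − 1595.86 ≈ 269.23 mm.
Ratio = 269.23 / 22.993 ≈ 11.7.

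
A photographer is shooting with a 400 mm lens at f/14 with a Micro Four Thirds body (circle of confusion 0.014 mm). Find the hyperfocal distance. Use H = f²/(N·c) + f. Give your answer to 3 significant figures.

Hyperfocal distance H = f²/(N·c) + f = 400²/(14 × 0.014) + 400 = 160000/0.196 + 400 ≈ 816726.5 mm ≈ 817 m.

817 m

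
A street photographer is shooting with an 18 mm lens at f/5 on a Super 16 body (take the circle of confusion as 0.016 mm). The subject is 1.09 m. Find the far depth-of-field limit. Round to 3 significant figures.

1.48 m

Hyperfocal distance H = f²/(N·c) + f = 18²/(5 × 0.016) + 18 = 324/0.08 + 18 ≈ 4068.0 mm ≈ 4.068 m.
Far limit Df = s·(H − f)/(H − s) = 1090 × (4068.0 − 18) / (4068.0 − 1090) = 1090 × 4050.0 / 2978.0 ≈ 1482.4 mm ≈ 1.48 m.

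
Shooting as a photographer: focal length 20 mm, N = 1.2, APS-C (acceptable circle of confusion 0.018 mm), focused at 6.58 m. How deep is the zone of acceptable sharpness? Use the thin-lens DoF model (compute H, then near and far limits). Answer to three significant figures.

5.33 m

Hyperfocal distance H = f²/(N·c) + f = 20²/(1.2 × 0.018) + 20 = 400/0.0216 + 20 ≈ 18538.5 mm ≈ 18.54 m.
Near limit Dn = s·(H − f)/(H + s − 2f) = 6580 × (18538.5 − 20) / (18538.5 + 6580 − 2 × 20) = 6580 × 18518.5 / 25078.5 ≈ 4858.8 mm.
Far limit Df = s·(H − f)/(H − s) = 6580 × (18538.5 − 20) / (18538.5 − 6580) = 6580 × 18518.5 / 11958.5 ≈ 10189.5 mm.
Depth of field = Df − Dn = 10189.5 − 4858.8 ≈ 5330.7 mm ≈ 5.33 m.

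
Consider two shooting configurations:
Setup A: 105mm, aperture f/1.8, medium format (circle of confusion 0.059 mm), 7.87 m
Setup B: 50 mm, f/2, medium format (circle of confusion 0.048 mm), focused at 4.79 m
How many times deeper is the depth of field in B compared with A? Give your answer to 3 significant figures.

Setup A: H = 105²/(1.8×0.059) + 105 ≈ 103918.6 mm; DoF = Df − Dn = 8506.2 − 7322.3 ≈ 1183.9 mm.
Setup B: H = 50²/(2×0.048) + 50 ≈ 26091.7 mm; DoF = Df − Dn = 5855.9 − 4052.4 ≈ 1803.5 mm.
Ratio = 1803.5 / 1183.9 ≈ 1.52.

1.52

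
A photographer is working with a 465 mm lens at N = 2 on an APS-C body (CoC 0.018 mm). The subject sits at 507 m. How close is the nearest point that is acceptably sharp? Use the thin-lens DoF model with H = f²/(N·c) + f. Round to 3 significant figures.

468 m

Hyperfocal distance H = f²/(N·c) + f = 465²/(2 × 0.018) + 465 = 216225/0.036 + 465 ≈ 6006715.0 mm ≈ 6007 m.
Near limit Dn = s·(H − f)/(H + s − 2f) = 507000 × (6006715.0 − 465) / (6006715.0 + 507000 − 2 × 465) = 507000 × 6006250.0 / 6512785.0 ≈ 467568 mm ≈ 468 m.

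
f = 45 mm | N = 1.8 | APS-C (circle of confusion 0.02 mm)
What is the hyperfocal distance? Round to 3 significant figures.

Hyperfocal distance H = f²/(N·c) + f = 45²/(1.8 × 0.02) + 45 = 2025/0.036 + 45 ≈ 56295.0 mm ≈ 56.3 m.

56.3 m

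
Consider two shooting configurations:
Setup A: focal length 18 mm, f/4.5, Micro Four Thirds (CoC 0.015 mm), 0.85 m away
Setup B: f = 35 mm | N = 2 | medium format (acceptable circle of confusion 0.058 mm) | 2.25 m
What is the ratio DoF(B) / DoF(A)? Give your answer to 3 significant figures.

3.25

Setup A: H = 18²/(4.5×0.015) + 18 ≈ 4818.0 mm; DoF = Df − Dn = 1028.23 − 724.43 ≈ 303.80 mm.
Setup B: H = 35²/(2×0.058) + 35 ≈ 10595.3 mm; DoF = Df − Dn = 2847.19 − 1859.89 ≈ 987.30 mm.
Ratio = 987.30 / 303.80 ≈ 3.25.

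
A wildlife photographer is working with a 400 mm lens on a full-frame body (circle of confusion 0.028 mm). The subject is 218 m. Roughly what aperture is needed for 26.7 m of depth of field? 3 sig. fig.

Write h = H − f = f²/(N·c). The thin-lens limits are Dn = s·h/(h + (s−f)) and Df = s·h/(h − (s−f)), so DoF = Df − Dn = 2·s·(s−f)·h / (h² − (s−f)²).
That is a quadratic in h: DoF·h² − 2·s·(s−f)·h − DoF·(s−f)² = 0 ⇒ h = (s−f)·(s + √(s² + DoF²)) / DoF = 217600 × (218000 + √(218000² + 26700²)) / 26700 = 217600 × (218000 + 219629) / 26700 ≈ 3566594 mm.
Then N = f²/(c·h) = 400² / (0.028 × 3566594) = 160000 / 99865 ≈ 1.60.

f/1.60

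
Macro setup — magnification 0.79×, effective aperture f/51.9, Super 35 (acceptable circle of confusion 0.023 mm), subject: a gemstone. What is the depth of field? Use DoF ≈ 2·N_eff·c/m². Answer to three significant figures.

3.83 mm

At magnification m, DoF ≈ 2·N_eff·c/m² = 2 × 51.9 × 0.023 / 0.79² = 2.387 / 0.6241 ≈ 3.83 mm.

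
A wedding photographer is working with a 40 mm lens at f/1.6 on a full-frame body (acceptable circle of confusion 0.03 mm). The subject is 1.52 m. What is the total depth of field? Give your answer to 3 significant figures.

135 mm

Hyperfocal distance H = f²/(N·c) + f = 40²/(1.6 × 0.03) + 40 = 1600/0.048 + 40 ≈ 33373.3 mm ≈ 33.37 m.
Near limit Dn = s·(H − f)/(H + s − 2f) = 1520 × (33373.3 − 40) / (33373.3 + 1520 − 2 × 40) = 1520 × 33333.3 / 34813.3 ≈ 1455.38 mm.
Far limit Df = s·(H − f)/(H − s) = 1520 × (33373.3 − 40) / (33373.3 − 1520) = 1520 × 33333.3 / 31853.3 ≈ 1590.62 mm.
Depth of field = Df − Dn = 1590.62 − 1455.38 ≈ 135.24 mm.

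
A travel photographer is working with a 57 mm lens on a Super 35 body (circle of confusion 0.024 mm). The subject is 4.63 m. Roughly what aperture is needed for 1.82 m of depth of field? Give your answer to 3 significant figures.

Write h = H − f = f²/(N·c). The thin-lens limits are Dn = s·h/(h + (s−f)) and Df = s·h/(h − (s−f)), so DoF = Df − Dn = 2·s·(s−f)·h / (h² − (s−f)²).
That is a quadratic in h: DoF·h² − 2·s·(s−f)·h − DoF·(s−f)² = 0 ⇒ h = (s−f)·(s + √(s² + DoF²)) / DoF = 4573 × (4630 + √(4630² + 1820²)) / 1820 = 4573 × (4630 + 4974.87) / 1820 ≈ 24134 mm.
Then N = f²/(c·h) = 57² / (0.024 × 24134) = 3249 / 579.21 ≈ 5.61.

f/5.61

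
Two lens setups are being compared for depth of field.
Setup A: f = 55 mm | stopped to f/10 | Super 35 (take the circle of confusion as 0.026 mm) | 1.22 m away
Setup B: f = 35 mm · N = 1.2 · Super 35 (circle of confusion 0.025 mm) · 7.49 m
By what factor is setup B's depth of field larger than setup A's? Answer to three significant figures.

Setup A: H = 55²/(10×0.026) + 55 ≈ 11689.6 mm; DoF = Df − Dn = 1355.75 − 1108.96 ≈ 246.79 mm.
Setup B: H = 35²/(1.2×0.025) + 35 ≈ 40868.3 mm; DoF = Df − Dn = 9162.9 − 6333.7 ≈ 2829.2 mm.
Ratio = 2829.2 / 246.79 ≈ 11.5.

11.5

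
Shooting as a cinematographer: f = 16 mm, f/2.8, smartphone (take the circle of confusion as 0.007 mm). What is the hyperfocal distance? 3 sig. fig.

13.1 m

Hyperfocal distance H = f²/(N·c) + f = 16²/(2.8 × 0.007) + 16 = 256/0.0196 + 16 ≈ 13077.2 mm ≈ 13.1 m.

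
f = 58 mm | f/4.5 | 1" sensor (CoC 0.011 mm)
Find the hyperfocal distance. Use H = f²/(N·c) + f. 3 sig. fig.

68.0 m

Hyperfocal distance H = f²/(N·c) + f = 58²/(4.5 × 0.011) + 58 = 3364/0.0495 + 58 ≈ 68017.6 mm ≈ 68.0 m.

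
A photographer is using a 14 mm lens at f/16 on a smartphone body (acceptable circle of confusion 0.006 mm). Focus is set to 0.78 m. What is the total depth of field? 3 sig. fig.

0.681 m

Hyperfocal distance H = f²/(N·c) + f = 14²/(16 × 0.006) + 14 = 196/0.096 + 14 ≈ 2055.7 mm ≈ 2.056 m.
Near limit Dn = s·(H − f)/(H + s − 2f) = 780 × (2055.7 − 14) / (2055.7 + 780 − 2 × 14) = 780 × 2041.7 / 2807.7 ≈ 567.20 mm.
Far limit Df = s·(H − f)/(H − s) = 780 × (2055.7 − 14) / (2055.7 − 780) = 780 × 2041.7 / 1275.7 ≈ 1248.37 mm.
Depth of field = Df − Dn = 1248.37 − 567.20 ≈ 681.17 mm ≈ 0.681 m.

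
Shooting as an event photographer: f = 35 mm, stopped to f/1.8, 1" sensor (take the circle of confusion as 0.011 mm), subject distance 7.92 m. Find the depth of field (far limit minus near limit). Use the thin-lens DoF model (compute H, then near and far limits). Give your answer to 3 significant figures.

2.05 m

Hyperfocal distance H = f²/(N·c) + f = 35²/(1.8 × 0.011) + 35 = 1225/0.0198 + 35 ≈ 61903.7 mm ≈ 61.90 m.
Near limit Dn = s·(H − f)/(H + s − 2f) = 7920 × (61903.7 − 35) / (61903.7 + 7920 − 2 × 35) = 7920 × 61868.7 / 69753.7 ≈ 7024.7 mm.
Far limit Df = s·(H − f)/(H − s) = 7920 × (61903.7 − 35) / (61903.7 − 7920) = 7920 × 61868.7 / 53983.7 ≈ 9076.8 mm.
Depth of field = Df − Dn = 9076.8 − 7024.7 ≈ 2052.1 mm ≈ 2.05 m.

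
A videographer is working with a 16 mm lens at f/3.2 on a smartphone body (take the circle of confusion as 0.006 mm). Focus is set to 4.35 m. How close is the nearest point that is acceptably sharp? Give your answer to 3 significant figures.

Hyperfocal distance H = f²/(N·c) + f = 16²/(3.2 × 0.006) + 16 = 256/0.0192 + 16 ≈ 13349.3 mm ≈ 13.35 m.
Near limit Dn = s·(H − f)/(H + s − 2f) = 4350 × (13349.3 − 16) / (13349.3 + 4350 − 2 × 16) = 4350 × 13333.3 / 17667.3 ≈ 3282.9 mm ≈ 3.28 m.

3.28 m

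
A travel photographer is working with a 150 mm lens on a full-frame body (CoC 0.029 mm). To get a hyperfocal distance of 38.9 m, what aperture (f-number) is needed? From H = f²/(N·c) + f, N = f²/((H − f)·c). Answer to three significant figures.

f/20

Rearrange H = f²/(N·c) + f for N: N = f² / ((H − f)·c).
N = 150² / ((38900 − 150) × 0.029) = 22500 / 1124 ≈ 20.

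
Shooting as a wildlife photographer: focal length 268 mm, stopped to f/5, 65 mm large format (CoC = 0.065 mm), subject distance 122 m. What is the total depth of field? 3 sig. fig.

Hyperfocal distance H = f²/(N·c) + f = 268²/(5 × 0.065) + 268 = 71824/0.325 + 268 ≈ 221264.9 mm ≈ 221.3 m.
Near limit Dn = s·(H − f)/(H + s − 2f) = 122000 × (221264.9 − 268) / (221264.9 + 122000 − 2 × 268) = 122000 × 220996.9 / 342728.9 ≈ 78667 mm.
Far limit Df = s·(H − f)/(H − s) = 122000 × (221264.9 − 268) / (221264.9 − 122000) = 122000 × 220996.9 / 99264.9 ≈ 271613 mm.
Depth of field = Df − Dn = 271613 − 78667 ≈ 192946 mm ≈ 193 m.

193 m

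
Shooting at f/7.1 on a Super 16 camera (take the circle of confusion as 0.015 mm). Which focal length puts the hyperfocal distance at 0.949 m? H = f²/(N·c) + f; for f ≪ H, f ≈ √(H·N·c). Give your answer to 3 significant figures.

10.0 mm

From H = f²/(N·c) + f, with f ≪ H: f ≈ √(H·N·c) = √(949 × 7.1 × 0.015) = √101.07 ≈ 10.05 mm.
Exact: f² + N·c·f − N·c·H = 0 ⇒ f = (−N·c + √((N·c)² + 4·N·c·H))/2 = (−0.1065 + √404.29)/2 ≈ 10.000 mm ≈ 10.0 mm.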